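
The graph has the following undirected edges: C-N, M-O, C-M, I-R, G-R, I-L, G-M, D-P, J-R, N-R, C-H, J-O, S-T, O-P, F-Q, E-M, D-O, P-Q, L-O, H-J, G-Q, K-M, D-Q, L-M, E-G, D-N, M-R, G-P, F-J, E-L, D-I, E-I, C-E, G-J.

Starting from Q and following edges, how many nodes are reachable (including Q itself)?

16

BFS from Q visits: Q, D, F, G, P, I, N, O, J, E, M, R, L, C, H, K
Reachable nodes: 16 of 18 total.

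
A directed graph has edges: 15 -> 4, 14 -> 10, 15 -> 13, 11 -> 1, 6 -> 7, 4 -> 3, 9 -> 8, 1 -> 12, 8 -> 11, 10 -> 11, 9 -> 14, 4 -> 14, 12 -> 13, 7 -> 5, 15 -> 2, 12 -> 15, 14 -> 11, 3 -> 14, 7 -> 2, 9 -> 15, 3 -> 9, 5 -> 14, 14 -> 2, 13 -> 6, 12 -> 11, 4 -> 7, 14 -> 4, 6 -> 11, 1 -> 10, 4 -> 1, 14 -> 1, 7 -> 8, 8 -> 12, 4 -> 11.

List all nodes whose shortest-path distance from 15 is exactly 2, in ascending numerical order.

1, 3, 6, 7, 11, 14

Level 0: 15
Level 1: 2, 4, 13
Level 2: 1, 3, 6, 7, 11, 14
Level 3: 5, 8, 9, 10, 12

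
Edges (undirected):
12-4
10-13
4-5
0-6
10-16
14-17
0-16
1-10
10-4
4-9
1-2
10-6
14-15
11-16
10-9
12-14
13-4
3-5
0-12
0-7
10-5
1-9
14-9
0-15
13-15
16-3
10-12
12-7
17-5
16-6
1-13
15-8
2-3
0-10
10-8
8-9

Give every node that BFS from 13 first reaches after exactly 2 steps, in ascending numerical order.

Level 0: 13
Level 1: 1, 4, 10, 15
Level 2: 0, 2, 5, 6, 8, 9, 12, 14, 16
Level 3: 3, 7, 11, 17

0, 2, 5, 6, 8, 9, 12, 14, 16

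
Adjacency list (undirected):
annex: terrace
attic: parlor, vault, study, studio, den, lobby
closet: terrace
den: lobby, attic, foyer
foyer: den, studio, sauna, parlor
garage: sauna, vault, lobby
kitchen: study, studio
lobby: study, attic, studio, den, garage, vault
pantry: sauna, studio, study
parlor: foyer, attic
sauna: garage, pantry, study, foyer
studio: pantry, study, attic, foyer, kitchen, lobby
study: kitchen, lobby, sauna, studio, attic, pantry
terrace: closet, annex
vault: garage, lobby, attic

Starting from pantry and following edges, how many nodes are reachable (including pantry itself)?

12

BFS from pantry visits: pantry, sauna, studio, study, garage, foyer, attic, kitchen, lobby, vault, den, parlor
Reachable nodes: 12 of 15 total.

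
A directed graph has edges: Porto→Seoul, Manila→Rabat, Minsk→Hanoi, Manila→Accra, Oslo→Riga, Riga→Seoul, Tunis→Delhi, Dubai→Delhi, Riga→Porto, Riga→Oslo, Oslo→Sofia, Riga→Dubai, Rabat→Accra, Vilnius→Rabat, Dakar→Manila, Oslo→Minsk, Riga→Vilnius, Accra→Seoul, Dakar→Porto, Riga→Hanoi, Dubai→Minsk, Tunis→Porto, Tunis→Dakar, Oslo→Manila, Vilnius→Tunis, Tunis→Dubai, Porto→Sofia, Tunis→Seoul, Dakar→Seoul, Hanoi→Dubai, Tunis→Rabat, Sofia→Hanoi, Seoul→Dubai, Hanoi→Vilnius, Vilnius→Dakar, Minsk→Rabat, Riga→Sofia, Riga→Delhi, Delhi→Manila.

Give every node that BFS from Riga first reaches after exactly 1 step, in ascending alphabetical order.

Delhi, Dubai, Hanoi, Oslo, Porto, Seoul, Sofia, Vilnius

Level 0: Riga
Level 1: Delhi, Dubai, Hanoi, Oslo, Porto, Seoul, Sofia, Vilnius
Level 2: Dakar, Manila, Minsk, Rabat, Tunis
Level 3: Accra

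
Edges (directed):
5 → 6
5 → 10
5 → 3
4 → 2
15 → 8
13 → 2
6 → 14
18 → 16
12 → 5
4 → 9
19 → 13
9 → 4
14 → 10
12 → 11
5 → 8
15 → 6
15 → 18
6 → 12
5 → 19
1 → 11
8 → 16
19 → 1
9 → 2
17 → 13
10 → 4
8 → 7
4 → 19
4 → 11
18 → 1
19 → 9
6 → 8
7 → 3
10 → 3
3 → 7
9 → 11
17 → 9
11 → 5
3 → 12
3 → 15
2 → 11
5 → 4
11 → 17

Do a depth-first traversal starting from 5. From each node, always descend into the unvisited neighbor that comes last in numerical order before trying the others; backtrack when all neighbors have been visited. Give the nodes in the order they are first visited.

5, 19, 13, 2, 11, 17, 9, 4, 1, 10, 3, 15, 18, 16, 8, 7, 6, 14, 12

Visit 5
5 → 19
19 → 13
13 → 2
2 → 11
11 → 17
17 → 9
9 → 4
19 → 1
5 → 10
10 → 3
3 → 15
15 → 18
18 → 16
15 → 8
8 → 7
15 → 6
6 → 14
6 → 12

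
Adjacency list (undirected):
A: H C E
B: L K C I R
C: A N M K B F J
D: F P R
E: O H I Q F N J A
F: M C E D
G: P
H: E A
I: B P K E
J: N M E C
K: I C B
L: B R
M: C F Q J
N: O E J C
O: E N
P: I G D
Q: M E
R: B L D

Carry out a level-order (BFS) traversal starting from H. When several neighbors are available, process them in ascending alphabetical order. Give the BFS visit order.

H → A → E → C → F → I → J → N → O → Q → B → K → M → D → P → L → R → G

Visit H; enqueue A, E → queue [A, E]
Visit A; enqueue C → queue [E, C]
Visit E; enqueue F, I, J, N, O, Q → queue [C, F, I, J, N, O, Q]
Visit C; enqueue B, K, M → queue [F, I, J, N, O, Q, B, K, M]
Visit F; enqueue D → queue [I, J, N, O, Q, B, K, M, D]
Visit I; enqueue P → queue [J, N, O, Q, B, K, M, D, P]
Visit J → queue [N, O, Q, B, K, M, D, P]
Visit N → queue [O, Q, B, K, M, D, P]
Visit O → queue [Q, B, K, M, D, P]
Visit Q → queue [B, K, M, D, P]
Visit B; enqueue L, R → queue [K, M, D, P, L, R]
Visit K → queue [M, D, P, L, R]
Visit M → queue [D, P, L, R]
Visit D → queue [P, L, R]
Visit P; enqueue G → queue [L, R, G]
Visit L → queue [R, G]
Visit R → queue [G]
Visit G → queue []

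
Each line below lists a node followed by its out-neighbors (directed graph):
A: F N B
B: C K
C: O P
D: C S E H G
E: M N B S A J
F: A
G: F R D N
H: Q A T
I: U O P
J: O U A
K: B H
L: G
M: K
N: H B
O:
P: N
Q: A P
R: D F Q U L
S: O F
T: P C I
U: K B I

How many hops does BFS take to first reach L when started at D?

Level 0: D
Level 1: C, E, G, H, S
Level 2: A, B, F, J, M, N, O, P, Q, R, T
Level 3: I, K, L, U
L first appears at level 3.

3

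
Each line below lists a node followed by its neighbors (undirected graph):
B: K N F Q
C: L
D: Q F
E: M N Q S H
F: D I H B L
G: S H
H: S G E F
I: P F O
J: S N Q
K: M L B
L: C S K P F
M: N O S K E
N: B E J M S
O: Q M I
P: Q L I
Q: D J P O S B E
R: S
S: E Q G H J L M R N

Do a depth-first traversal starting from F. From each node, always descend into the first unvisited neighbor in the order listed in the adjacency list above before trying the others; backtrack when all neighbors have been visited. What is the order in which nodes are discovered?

Visit F
F → D
D → Q
Q → J
J → S
S → E
E → M
M → N
N → B
B → K
K → L
L → C
L → P
P → I
I → O
E → H
H → G
S → R

F → D → Q → J → S → E → M → N → B → K → L → C → P → I → O → H → G → R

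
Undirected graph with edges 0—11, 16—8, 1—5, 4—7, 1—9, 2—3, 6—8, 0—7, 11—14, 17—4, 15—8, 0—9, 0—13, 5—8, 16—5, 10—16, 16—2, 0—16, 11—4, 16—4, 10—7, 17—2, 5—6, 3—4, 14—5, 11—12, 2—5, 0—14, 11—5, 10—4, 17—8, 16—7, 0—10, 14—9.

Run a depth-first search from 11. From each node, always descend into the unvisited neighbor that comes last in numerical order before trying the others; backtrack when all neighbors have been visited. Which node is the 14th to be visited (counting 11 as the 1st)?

Visit 11
11 → 14
14 → 9
9 → 1
1 → 5
5 → 16
16 → 10
10 → 7
7 → 4
4 → 17
17 → 8
8 → 15
8 → 6
17 → 2
2 → 3
7 → 0
0 → 13
11 → 12

Visit order: 11, 14, 9, 1, 5, 16, 10, 7, 4, 17, 8, 15, 6, 2, 3, 0, 13, 12

2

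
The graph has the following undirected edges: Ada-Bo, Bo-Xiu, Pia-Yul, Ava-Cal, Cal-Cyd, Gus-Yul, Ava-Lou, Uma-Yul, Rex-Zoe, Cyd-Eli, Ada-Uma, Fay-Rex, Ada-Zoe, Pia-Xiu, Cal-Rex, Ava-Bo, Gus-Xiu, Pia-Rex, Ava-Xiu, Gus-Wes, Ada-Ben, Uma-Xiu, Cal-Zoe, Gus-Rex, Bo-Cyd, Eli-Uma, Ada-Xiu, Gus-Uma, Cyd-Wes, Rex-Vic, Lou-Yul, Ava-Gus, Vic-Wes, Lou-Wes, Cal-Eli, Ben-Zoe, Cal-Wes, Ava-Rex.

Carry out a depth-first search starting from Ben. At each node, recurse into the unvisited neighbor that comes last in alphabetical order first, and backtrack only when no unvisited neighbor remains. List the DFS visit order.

Ben -> Zoe -> Rex -> Vic -> Wes -> Lou -> Yul -> Uma -> Xiu -> Pia -> Gus -> Ava -> Cal -> Eli -> Cyd -> Bo -> Ada -> Fay

Visit Ben
Ben → Zoe
Zoe → Rex
Rex → Vic
Vic → Wes
Wes → Lou
Lou → Yul
Yul → Uma
Uma → Xiu
Xiu → Pia
Xiu → Gus
Gus → Ava
Ava → Cal
Cal → Eli
Eli → Cyd
Cyd → Bo
Bo → Ada
Rex → Fay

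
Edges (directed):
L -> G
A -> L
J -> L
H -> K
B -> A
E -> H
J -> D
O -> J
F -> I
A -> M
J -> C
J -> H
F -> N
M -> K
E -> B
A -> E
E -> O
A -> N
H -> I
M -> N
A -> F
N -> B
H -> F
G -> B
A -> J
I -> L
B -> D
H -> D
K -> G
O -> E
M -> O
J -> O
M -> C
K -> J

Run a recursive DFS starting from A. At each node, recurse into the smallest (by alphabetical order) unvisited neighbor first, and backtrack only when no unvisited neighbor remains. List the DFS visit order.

A -> E -> B -> D -> H -> F -> I -> L -> G -> N -> K -> J -> C -> O -> M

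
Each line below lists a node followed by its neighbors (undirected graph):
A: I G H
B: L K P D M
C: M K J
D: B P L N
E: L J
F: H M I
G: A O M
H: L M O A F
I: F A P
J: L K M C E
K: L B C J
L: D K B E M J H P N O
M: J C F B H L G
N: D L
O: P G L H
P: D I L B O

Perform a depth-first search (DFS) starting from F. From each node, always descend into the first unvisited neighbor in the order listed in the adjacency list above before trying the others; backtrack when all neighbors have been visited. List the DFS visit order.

F → H → L → D → B → K → C → M → J → E → G → A → I → P → O → N

Visit F
F → H
H → L
L → D
D → B
B → K
K → C
C → M
M → J
J → E
M → G
G → A
A → I
I → P
P → O
D → N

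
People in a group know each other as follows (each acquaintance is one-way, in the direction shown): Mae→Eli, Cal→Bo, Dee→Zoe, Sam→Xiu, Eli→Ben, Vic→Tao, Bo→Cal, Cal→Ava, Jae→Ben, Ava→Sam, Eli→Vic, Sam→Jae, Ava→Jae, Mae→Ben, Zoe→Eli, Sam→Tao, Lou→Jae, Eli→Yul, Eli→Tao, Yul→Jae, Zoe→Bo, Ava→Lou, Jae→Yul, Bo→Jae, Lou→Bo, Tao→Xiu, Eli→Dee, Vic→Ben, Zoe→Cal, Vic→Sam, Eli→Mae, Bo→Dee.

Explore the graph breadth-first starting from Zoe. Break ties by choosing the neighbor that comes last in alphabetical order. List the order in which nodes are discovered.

Visit Zoe; enqueue Eli, Cal, Bo → queue [Eli, Cal, Bo]
Visit Eli; enqueue Yul, Vic, Tao, Mae, Dee, Ben → queue [Cal, Bo, Yul, Vic, Tao, Mae, Dee, Ben]
Visit Cal; enqueue Ava → queue [Bo, Yul, Vic, Tao, Mae, Dee, Ben, Ava]
Visit Bo; enqueue Jae → queue [Yul, Vic, Tao, Mae, Dee, Ben, Ava, Jae]
Visit Yul → queue [Vic, Tao, Mae, Dee, Ben, Ava, Jae]
Visit Vic; enqueue Sam → queue [Tao, Mae, Dee, Ben, Ava, Jae, Sam]
Visit Tao; enqueue Xiu → queue [Mae, Dee, Ben, Ava, Jae, Sam, Xiu]
Visit Mae → queue [Dee, Ben, Ava, Jae, Sam, Xiu]
Visit Dee → queue [Ben, Ava, Jae, Sam, Xiu]
Visit Ben → queue [Ava, Jae, Sam, Xiu]
Visit Ava; enqueue Lou → queue [Jae, Sam, Xiu, Lou]
Visit Jae → queue [Sam, Xiu, Lou]
Visit Sam → queue [Xiu, Lou]
Visit Xiu → queue [Lou]
Visit Lou → queue []

Zoe, Eli, Cal, Bo, Yul, Vic, Tao, Mae, Dee, Ben, Ava, Jae, Sam, Xiu, Lou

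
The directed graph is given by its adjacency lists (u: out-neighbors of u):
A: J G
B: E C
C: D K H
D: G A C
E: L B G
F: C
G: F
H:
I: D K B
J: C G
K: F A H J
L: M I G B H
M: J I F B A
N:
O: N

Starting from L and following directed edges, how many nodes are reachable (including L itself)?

13

BFS from L visits: L, B, G, H, I, M, C, E, F, D, K, A, J
Reachable nodes: 13 of 15 total.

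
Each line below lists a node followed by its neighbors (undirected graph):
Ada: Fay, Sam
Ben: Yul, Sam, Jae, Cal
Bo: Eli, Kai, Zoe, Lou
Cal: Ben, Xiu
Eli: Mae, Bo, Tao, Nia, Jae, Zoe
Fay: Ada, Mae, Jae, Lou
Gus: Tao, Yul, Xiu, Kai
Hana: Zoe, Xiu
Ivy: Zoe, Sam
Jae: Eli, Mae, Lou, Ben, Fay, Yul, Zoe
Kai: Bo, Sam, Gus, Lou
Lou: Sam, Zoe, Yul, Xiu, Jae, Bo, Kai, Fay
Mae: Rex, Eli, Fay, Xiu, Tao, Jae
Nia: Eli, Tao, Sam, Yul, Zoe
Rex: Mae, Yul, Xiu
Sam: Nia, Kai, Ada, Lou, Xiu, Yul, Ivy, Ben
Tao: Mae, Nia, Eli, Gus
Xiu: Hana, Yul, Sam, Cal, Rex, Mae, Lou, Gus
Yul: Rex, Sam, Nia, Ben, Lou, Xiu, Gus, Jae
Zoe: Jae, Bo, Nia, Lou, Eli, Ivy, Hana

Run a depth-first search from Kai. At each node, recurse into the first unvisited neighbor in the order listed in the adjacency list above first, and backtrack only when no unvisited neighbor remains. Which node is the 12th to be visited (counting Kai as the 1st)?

Hana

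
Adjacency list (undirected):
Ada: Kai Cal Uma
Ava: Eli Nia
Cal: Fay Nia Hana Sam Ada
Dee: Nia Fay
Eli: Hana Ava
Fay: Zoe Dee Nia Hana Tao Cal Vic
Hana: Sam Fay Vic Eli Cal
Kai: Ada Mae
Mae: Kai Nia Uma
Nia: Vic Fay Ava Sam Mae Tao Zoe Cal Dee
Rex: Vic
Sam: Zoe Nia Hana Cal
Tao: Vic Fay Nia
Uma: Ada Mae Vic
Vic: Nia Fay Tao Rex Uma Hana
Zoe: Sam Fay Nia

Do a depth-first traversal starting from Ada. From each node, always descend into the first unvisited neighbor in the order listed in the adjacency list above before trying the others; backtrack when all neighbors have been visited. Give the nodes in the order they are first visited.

Ada Kai Mae Nia Vic Fay Zoe Sam Hana Eli Ava Cal Dee Tao Rex Uma

Visit Ada
Ada → Kai
Kai → Mae
Mae → Nia
Nia → Vic
Vic → Fay
Fay → Zoe
Zoe → Sam
Sam → Hana
Hana → Eli
Eli → Ava
Hana → Cal
Fay → Dee
Fay → Tao
Vic → Rex
Vic → Uma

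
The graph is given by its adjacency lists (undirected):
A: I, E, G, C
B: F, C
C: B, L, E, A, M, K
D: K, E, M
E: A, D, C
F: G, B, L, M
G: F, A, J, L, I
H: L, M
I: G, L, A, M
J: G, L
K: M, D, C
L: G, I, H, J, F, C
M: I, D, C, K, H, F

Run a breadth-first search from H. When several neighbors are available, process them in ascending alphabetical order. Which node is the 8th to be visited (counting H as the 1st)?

J

Visit H; enqueue L, M → queue [L, M]
Visit L; enqueue C, F, G, I, J → queue [M, C, F, G, I, J]
Visit M; enqueue D, K → queue [C, F, G, I, J, D, K]
Visit C; enqueue A, B, E → queue [F, G, I, J, D, K, A, B, E]
Visit F → queue [G, I, J, D, K, A, B, E]
Visit G → queue [I, J, D, K, A, B, E]
Visit I → queue [J, D, K, A, B, E]
Visit J → queue [D, K, A, B, E]
Visit D → queue [K, A, B, E]
Visit K → queue [A, B, E]
Visit A → queue [B, E]
Visit B → queue [E]
Visit E → queue []

Visit order: H, L, M, C, F, G, I, J, D, K, A, B, E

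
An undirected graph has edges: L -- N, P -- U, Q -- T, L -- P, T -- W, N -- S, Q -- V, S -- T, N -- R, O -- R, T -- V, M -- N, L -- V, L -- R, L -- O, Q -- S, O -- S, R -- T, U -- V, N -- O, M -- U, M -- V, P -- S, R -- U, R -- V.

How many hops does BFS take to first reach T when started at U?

2

Level 0: U
Level 1: M, P, R, V
Level 2: L, N, O, Q, S, T
Level 3: W
T first appears at level 2.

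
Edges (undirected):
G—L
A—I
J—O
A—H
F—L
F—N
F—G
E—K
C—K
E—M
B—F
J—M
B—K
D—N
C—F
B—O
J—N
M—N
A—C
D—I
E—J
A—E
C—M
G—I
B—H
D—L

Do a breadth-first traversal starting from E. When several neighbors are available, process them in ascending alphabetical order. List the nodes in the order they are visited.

Visit E; enqueue A, J, K, M → queue [A, J, K, M]
Visit A; enqueue C, H, I → queue [J, K, M, C, H, I]
Visit J; enqueue N, O → queue [K, M, C, H, I, N, O]
Visit K; enqueue B → queue [M, C, H, I, N, O, B]
Visit M → queue [C, H, I, N, O, B]
Visit C; enqueue F → queue [H, I, N, O, B, F]
Visit H → queue [I, N, O, B, F]
Visit I; enqueue D, G → queue [N, O, B, F, D, G]
Visit N → queue [O, B, F, D, G]
Visit O → queue [B, F, D, G]
Visit B → queue [F, D, G]
Visit F; enqueue L → queue [D, G, L]
Visit D → queue [G, L]
Visit G → queue [L]
Visit L → queue []

E -> A -> J -> K -> M -> C -> H -> I -> N -> O -> B -> F -> D -> G -> L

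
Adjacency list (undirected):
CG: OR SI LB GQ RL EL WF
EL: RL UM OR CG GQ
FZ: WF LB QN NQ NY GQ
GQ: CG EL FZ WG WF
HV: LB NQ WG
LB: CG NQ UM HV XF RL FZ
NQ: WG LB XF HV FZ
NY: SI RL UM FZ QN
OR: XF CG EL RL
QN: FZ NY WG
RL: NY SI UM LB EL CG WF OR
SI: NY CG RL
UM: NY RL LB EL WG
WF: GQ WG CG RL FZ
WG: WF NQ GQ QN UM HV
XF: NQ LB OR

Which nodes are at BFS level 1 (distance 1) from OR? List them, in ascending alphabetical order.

Level 0: OR
Level 1: CG, EL, RL, XF
Level 2: GQ, LB, NQ, NY, SI, UM, WF
Level 3: FZ, HV, QN, WG

CG, EL, RL, XF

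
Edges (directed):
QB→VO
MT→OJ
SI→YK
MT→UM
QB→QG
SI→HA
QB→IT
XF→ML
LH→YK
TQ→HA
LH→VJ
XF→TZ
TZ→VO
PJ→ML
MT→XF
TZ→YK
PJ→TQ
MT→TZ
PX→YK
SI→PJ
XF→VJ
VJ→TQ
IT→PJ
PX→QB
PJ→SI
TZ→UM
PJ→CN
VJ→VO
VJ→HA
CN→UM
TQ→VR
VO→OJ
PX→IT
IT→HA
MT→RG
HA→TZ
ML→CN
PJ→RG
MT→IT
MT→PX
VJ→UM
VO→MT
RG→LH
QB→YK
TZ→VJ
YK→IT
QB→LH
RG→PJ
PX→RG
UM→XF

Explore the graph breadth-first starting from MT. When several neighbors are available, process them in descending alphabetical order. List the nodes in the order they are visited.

Visit MT; enqueue XF, UM, TZ, RG, PX, OJ, IT → queue [XF, UM, TZ, RG, PX, OJ, IT]
Visit XF; enqueue VJ, ML → queue [UM, TZ, RG, PX, OJ, IT, VJ, ML]
Visit UM → queue [TZ, RG, PX, OJ, IT, VJ, ML]
Visit TZ; enqueue YK, VO → queue [RG, PX, OJ, IT, VJ, ML, YK, VO]
Visit RG; enqueue PJ, LH → queue [PX, OJ, IT, VJ, ML, YK, VO, PJ, LH]
Visit PX; enqueue QB → queue [OJ, IT, VJ, ML, YK, VO, PJ, LH, QB]
Visit OJ → queue [IT, VJ, ML, YK, VO, PJ, LH, QB]
Visit IT; enqueue HA → queue [VJ, ML, YK, VO, PJ, LH, QB, HA]
Visit VJ; enqueue TQ → queue [ML, YK, VO, PJ, LH, QB, HA, TQ]
Visit ML; enqueue CN → queue [YK, VO, PJ, LH, QB, HA, TQ, CN]
Visit YK → queue [VO, PJ, LH, QB, HA, TQ, CN]
Visit VO → queue [PJ, LH, QB, HA, TQ, CN]
Visit PJ; enqueue SI → queue [LH, QB, HA, TQ, CN, SI]
Visit LH → queue [QB, HA, TQ, CN, SI]
Visit QB; enqueue QG → queue [HA, TQ, CN, SI, QG]
Visit HA → queue [TQ, CN, SI, QG]
Visit TQ; enqueue VR → queue [CN, SI, QG, VR]
Visit CN → queue [SI, QG, VR]
Visit SI → queue [QG, VR]
Visit QG → queue [VR]
Visit VR → queue []

MT, XF, UM, TZ, RG, PX, OJ, IT, VJ, ML, YK, VO, PJ, LH, QB, HA, TQ, CN, SI, QG, VR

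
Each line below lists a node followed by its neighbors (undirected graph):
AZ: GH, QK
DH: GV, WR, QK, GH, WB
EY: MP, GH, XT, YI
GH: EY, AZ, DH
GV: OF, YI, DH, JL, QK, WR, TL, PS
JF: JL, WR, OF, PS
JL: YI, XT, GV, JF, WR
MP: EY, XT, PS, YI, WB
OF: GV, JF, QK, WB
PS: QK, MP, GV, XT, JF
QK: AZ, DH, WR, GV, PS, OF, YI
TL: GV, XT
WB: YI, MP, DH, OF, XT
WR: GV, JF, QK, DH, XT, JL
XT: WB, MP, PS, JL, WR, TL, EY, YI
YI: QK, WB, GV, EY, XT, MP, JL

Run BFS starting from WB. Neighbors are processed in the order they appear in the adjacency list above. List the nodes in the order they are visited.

Visit WB; enqueue YI, MP, DH, OF, XT → queue [YI, MP, DH, OF, XT]
Visit YI; enqueue QK, GV, EY, JL → queue [MP, DH, OF, XT, QK, GV, EY, JL]
Visit MP; enqueue PS → queue [DH, OF, XT, QK, GV, EY, JL, PS]
Visit DH; enqueue WR, GH → queue [OF, XT, QK, GV, EY, JL, PS, WR, GH]
Visit OF; enqueue JF → queue [XT, QK, GV, EY, JL, PS, WR, GH, JF]
Visit XT; enqueue TL → queue [QK, GV, EY, JL, PS, WR, GH, JF, TL]
Visit QK; enqueue AZ → queue [GV, EY, JL, PS, WR, GH, JF, TL, AZ]
Visit GV → queue [EY, JL, PS, WR, GH, JF, TL, AZ]
Visit EY → queue [JL, PS, WR, GH, JF, TL, AZ]
Visit JL → queue [PS, WR, GH, JF, TL, AZ]
Visit PS → queue [WR, GH, JF, TL, AZ]
Visit WR → queue [GH, JF, TL, AZ]
Visit GH → queue [JF, TL, AZ]
Visit JF → queue [TL, AZ]
Visit TL → queue [AZ]
Visit AZ → queue []

WB, YI, MP, DH, OF, XT, QK, GV, EY, JL, PS, WR, GH, JF, TL, AZ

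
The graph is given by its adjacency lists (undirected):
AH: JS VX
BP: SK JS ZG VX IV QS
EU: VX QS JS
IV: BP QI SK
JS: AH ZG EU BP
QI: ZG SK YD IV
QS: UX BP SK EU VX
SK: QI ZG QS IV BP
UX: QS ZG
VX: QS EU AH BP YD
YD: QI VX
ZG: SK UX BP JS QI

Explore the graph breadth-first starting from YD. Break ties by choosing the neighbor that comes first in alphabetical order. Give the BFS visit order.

Visit YD; enqueue QI, VX → queue [QI, VX]
Visit QI; enqueue IV, SK, ZG → queue [VX, IV, SK, ZG]
Visit VX; enqueue AH, BP, EU, QS → queue [IV, SK, ZG, AH, BP, EU, QS]
Visit IV → queue [SK, ZG, AH, BP, EU, QS]
Visit SK → queue [ZG, AH, BP, EU, QS]
Visit ZG; enqueue JS, UX → queue [AH, BP, EU, QS, JS, UX]
Visit AH → queue [BP, EU, QS, JS, UX]
Visit BP → queue [EU, QS, JS, UX]
Visit EU → queue [QS, JS, UX]
Visit QS → queue [JS, UX]
Visit JS → queue [UX]
Visit UX → queue []

YD QI VX IV SK ZG AH BP EU QS JS UX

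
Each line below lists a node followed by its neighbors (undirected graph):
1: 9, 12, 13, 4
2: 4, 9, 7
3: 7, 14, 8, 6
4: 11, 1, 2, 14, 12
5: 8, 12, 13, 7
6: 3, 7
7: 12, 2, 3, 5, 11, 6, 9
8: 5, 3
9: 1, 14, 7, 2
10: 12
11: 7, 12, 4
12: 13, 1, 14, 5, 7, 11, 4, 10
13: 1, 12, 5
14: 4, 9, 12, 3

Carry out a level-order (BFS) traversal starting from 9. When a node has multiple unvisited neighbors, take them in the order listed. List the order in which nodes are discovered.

9 -> 1 -> 14 -> 7 -> 2 -> 12 -> 13 -> 4 -> 3 -> 5 -> 11 -> 6 -> 10 -> 8

Visit 9; enqueue 1, 14, 7, 2 → queue [1, 14, 7, 2]
Visit 1; enqueue 12, 13, 4 → queue [14, 7, 2, 12, 13, 4]
Visit 14; enqueue 3 → queue [7, 2, 12, 13, 4, 3]
Visit 7; enqueue 5, 11, 6 → queue [2, 12, 13, 4, 3, 5, 11, 6]
Visit 2 → queue [12, 13, 4, 3, 5, 11, 6]
Visit 12; enqueue 10 → queue [13, 4, 3, 5, 11, 6, 10]
Visit 13 → queue [4, 3, 5, 11, 6, 10]
Visit 4 → queue [3, 5, 11, 6, 10]
Visit 3; enqueue 8 → queue [5, 11, 6, 10, 8]
Visit 5 → queue [11, 6, 10, 8]
Visit 11 → queue [6, 10, 8]
Visit 6 → queue [10, 8]
Visit 10 → queue [8]
Visit 8 → queue []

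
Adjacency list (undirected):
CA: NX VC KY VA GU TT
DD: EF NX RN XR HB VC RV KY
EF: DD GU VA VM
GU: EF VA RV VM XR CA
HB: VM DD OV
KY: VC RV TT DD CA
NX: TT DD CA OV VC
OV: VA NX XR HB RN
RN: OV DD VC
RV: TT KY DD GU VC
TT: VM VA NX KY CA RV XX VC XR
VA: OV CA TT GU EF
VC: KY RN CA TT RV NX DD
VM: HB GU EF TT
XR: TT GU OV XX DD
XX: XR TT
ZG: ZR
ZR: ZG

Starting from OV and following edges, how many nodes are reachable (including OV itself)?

16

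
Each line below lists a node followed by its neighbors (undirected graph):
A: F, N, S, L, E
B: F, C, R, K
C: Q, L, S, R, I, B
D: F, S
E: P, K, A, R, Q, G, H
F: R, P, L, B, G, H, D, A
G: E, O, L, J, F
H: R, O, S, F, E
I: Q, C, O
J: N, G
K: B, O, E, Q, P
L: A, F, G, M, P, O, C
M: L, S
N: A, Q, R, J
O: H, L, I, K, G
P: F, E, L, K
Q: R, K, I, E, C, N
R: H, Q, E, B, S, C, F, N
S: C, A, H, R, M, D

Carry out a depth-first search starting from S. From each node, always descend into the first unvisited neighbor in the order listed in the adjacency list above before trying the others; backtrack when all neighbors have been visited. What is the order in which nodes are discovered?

S C Q R H O L A F P E K B G J N D M I

Visit S
S → C
C → Q
Q → R
R → H
H → O
O → L
L → A
A → F
F → P
P → E
E → K
K → B
E → G
G → J
J → N
F → D
L → M
O → I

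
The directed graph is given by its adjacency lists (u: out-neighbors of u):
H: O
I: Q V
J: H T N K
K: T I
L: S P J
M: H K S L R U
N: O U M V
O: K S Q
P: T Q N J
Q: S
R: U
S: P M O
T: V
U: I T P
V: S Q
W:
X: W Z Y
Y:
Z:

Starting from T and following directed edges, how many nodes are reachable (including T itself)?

15

BFS from T visits: T, V, Q, S, M, O, P, H, K, L, R, U, J, N, I
Reachable nodes: 15 of 19 total.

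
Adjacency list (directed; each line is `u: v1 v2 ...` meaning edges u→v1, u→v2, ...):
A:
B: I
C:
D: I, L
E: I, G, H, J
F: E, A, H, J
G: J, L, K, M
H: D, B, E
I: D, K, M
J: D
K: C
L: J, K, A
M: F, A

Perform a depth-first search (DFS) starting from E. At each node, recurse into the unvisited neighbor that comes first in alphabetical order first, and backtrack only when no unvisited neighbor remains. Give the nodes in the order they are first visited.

Visit E
E → G
G → J
J → D
D → I
I → K
K → C
I → M
M → A
M → F
F → H
H → B
D → L

E, G, J, D, I, K, C, M, A, F, H, B, L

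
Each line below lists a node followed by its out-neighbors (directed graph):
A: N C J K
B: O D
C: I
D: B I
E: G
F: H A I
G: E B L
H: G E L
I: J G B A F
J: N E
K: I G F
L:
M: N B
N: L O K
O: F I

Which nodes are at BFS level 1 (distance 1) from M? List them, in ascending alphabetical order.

Level 0: M
Level 1: B, N
Level 2: D, K, L, O
Level 3: F, G, I
Level 4: A, E, H, J
Level 5: C

B, N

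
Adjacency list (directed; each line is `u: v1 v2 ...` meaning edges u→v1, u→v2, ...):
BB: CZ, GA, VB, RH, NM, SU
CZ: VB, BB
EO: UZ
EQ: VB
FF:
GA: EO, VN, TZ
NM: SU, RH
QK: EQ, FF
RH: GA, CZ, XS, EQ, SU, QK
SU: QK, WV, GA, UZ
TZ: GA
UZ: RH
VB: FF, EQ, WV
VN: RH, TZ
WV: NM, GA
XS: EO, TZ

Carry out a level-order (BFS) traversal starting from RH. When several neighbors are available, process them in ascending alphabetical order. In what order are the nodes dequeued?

RH CZ EQ GA QK SU XS BB VB EO TZ VN FF UZ WV NM

Visit RH; enqueue CZ, EQ, GA, QK, SU, XS → queue [CZ, EQ, GA, QK, SU, XS]
Visit CZ; enqueue BB, VB → queue [EQ, GA, QK, SU, XS, BB, VB]
Visit EQ → queue [GA, QK, SU, XS, BB, VB]
Visit GA; enqueue EO, TZ, VN → queue [QK, SU, XS, BB, VB, EO, TZ, VN]
Visit QK; enqueue FF → queue [SU, XS, BB, VB, EO, TZ, VN, FF]
Visit SU; enqueue UZ, WV → queue [XS, BB, VB, EO, TZ, VN, FF, UZ, WV]
Visit XS → queue [BB, VB, EO, TZ, VN, FF, UZ, WV]
Visit BB; enqueue NM → queue [VB, EO, TZ, VN, FF, UZ, WV, NM]
Visit VB → queue [EO, TZ, VN, FF, UZ, WV, NM]
Visit EO → queue [TZ, VN, FF, UZ, WV, NM]
Visit TZ → queue [VN, FF, UZ, WV, NM]
Visit VN → queue [FF, UZ, WV, NM]
Visit FF → queue [UZ, WV, NM]
Visit UZ → queue [WV, NM]
Visit WV → queue [NM]
Visit NM → queue []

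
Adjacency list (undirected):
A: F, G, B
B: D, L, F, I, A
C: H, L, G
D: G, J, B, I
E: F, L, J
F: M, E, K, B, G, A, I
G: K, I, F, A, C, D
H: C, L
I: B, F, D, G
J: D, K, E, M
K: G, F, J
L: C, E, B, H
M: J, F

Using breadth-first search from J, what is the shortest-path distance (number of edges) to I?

2

Level 0: J
Level 1: D, E, K, M
Level 2: B, F, G, I, L
Level 3: A, C, H
I first appears at level 2.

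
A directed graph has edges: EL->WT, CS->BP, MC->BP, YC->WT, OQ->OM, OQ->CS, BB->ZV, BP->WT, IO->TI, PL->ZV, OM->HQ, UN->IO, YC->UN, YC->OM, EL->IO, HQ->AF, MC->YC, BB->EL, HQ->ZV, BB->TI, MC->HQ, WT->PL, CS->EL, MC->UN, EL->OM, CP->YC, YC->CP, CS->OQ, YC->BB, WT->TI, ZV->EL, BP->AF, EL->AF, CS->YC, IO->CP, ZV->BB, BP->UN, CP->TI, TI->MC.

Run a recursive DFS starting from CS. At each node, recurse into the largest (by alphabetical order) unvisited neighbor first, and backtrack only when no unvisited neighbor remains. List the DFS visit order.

CS -> YC -> WT -> TI -> MC -> UN -> IO -> CP -> HQ -> ZV -> EL -> OM -> AF -> BB -> BP -> PL -> OQ

Visit CS
CS → YC
YC → WT
WT → TI
TI → MC
MC → UN
UN → IO
IO → CP
MC → HQ
HQ → ZV
ZV → EL
EL → OM
EL → AF
ZV → BB
MC → BP
WT → PL
CS → OQ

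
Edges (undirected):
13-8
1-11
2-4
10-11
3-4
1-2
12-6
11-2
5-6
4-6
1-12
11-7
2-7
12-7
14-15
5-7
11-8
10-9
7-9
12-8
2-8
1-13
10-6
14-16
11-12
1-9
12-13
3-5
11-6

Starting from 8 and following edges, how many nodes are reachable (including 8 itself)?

BFS from 8 visits: 8, 13, 12, 11, 2, 1, 7, 6, 10, 4, 9, 5, 3
Reachable nodes: 13 of 16 total.

13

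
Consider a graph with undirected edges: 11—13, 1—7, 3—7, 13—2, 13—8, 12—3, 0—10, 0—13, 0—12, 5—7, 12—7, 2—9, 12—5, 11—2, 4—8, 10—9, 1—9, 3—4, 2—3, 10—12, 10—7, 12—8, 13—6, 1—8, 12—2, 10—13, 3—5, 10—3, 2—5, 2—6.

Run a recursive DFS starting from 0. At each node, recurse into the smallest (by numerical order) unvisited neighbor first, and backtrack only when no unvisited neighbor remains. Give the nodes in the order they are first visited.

Visit 0
0 → 10
10 → 3
3 → 2
2 → 5
5 → 7
7 → 1
1 → 8
8 → 4
8 → 12
8 → 13
13 → 6
13 → 11
1 → 9

0, 10, 3, 2, 5, 7, 1, 8, 4, 12, 13, 6, 11, 9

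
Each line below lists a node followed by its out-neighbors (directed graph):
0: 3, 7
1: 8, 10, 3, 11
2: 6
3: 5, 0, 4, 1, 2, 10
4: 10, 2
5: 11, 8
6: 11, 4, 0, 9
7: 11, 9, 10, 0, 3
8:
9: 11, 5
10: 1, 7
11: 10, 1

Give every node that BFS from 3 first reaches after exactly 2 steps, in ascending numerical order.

6, 7, 8, 11

Level 0: 3
Level 1: 0, 1, 2, 4, 5, 10
Level 2: 6, 7, 8, 11
Level 3: 9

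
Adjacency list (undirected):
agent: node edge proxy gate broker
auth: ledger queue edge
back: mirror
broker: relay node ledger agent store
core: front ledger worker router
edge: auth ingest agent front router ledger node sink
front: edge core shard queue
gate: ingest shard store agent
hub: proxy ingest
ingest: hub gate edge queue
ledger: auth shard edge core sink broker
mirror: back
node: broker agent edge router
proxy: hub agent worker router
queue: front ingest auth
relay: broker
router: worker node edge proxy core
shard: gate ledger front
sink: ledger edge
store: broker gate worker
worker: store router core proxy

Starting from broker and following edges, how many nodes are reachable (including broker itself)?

BFS from broker visits: broker, relay, node, ledger, agent, store, edge, router, auth, shard, core, sink, proxy, gate, worker, ingest, front, queue, hub
Reachable nodes: 19 of 21 total.

19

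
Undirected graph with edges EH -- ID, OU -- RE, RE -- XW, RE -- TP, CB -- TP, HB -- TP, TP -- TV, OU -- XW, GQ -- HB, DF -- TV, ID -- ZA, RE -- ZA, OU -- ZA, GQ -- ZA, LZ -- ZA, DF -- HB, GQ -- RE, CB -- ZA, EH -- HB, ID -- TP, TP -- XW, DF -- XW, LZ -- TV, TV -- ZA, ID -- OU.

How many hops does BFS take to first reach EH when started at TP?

2

Level 0: TP
Level 1: CB, HB, ID, RE, TV, XW
Level 2: DF, EH, GQ, LZ, OU, ZA
EH first appears at level 2.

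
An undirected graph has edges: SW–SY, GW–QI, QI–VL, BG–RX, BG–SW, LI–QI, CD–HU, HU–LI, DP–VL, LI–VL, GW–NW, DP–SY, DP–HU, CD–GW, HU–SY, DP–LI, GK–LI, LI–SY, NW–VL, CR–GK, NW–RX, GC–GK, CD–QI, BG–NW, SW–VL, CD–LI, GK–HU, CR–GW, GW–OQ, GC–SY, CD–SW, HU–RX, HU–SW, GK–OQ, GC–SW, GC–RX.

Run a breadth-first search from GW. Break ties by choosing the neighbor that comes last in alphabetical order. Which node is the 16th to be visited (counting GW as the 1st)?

GC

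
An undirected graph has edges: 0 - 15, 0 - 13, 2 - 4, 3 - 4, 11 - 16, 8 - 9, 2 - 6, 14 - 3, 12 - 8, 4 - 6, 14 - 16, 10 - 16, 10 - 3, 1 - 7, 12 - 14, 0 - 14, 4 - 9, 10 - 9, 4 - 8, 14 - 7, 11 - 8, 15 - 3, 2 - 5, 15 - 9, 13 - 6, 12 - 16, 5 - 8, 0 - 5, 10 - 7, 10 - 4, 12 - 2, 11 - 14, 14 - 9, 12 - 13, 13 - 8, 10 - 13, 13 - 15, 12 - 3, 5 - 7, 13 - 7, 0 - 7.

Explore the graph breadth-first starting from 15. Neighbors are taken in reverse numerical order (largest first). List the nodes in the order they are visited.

15, 13, 9, 3, 0, 12, 10, 8, 7, 6, 14, 4, 5, 16, 2, 11, 1

Visit 15; enqueue 13, 9, 3, 0 → queue [13, 9, 3, 0]
Visit 13; enqueue 12, 10, 8, 7, 6 → queue [9, 3, 0, 12, 10, 8, 7, 6]
Visit 9; enqueue 14, 4 → queue [3, 0, 12, 10, 8, 7, 6, 14, 4]
Visit 3 → queue [0, 12, 10, 8, 7, 6, 14, 4]
Visit 0; enqueue 5 → queue [12, 10, 8, 7, 6, 14, 4, 5]
Visit 12; enqueue 16, 2 → queue [10, 8, 7, 6, 14, 4, 5, 16, 2]
Visit 10 → queue [8, 7, 6, 14, 4, 5, 16, 2]
Visit 8; enqueue 11 → queue [7, 6, 14, 4, 5, 16, 2, 11]
Visit 7; enqueue 1 → queue [6, 14, 4, 5, 16, 2, 11, 1]
Visit 6 → queue [14, 4, 5, 16, 2, 11, 1]
Visit 14 → queue [4, 5, 16, 2, 11, 1]
Visit 4 → queue [5, 16, 2, 11, 1]
Visit 5 → queue [16, 2, 11, 1]
Visit 16 → queue [2, 11, 1]
Visit 2 → queue [11, 1]
Visit 11 → queue [1]
Visit 1 → queue []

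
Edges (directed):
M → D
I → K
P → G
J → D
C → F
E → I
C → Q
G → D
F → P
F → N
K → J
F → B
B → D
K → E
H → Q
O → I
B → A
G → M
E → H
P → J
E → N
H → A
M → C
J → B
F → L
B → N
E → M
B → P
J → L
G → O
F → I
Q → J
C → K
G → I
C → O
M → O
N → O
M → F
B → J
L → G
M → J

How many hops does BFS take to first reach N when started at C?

2

Level 0: C
Level 1: F, K, O, Q
Level 2: B, E, I, J, L, N, P
Level 3: A, D, G, H, M
N first appears at level 2.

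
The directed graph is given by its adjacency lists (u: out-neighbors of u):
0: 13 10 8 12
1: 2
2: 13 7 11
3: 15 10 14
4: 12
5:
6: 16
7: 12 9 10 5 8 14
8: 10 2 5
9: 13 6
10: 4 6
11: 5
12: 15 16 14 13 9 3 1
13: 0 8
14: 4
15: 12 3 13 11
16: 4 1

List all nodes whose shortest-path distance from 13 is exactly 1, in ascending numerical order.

0, 8

Level 0: 13
Level 1: 0, 8
Level 2: 2, 5, 10, 12
Level 3: 1, 3, 4, 6, 7, 9, 11, 14, 15, 16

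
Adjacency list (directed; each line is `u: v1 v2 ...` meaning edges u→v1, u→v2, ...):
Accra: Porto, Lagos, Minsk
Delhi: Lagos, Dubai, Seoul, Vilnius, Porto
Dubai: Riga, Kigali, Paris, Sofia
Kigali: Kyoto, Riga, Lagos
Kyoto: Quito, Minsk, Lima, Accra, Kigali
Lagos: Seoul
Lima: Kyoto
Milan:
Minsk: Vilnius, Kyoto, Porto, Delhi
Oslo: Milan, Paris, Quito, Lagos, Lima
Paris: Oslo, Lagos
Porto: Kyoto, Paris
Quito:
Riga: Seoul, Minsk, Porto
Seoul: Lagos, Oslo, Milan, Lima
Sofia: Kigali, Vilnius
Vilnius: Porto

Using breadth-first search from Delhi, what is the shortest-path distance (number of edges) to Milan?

Level 0: Delhi
Level 1: Dubai, Lagos, Porto, Seoul, Vilnius
Level 2: Kigali, Kyoto, Lima, Milan, Oslo, Paris, Riga, Sofia
Level 3: Accra, Minsk, Quito
Milan first appears at level 2.

2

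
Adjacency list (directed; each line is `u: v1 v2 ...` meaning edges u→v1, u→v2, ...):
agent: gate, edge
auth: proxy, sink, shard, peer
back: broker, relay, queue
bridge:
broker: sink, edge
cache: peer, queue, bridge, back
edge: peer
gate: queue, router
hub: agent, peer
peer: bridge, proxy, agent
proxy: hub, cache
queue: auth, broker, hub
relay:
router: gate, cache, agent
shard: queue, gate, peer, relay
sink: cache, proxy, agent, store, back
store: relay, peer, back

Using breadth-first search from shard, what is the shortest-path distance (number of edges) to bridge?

2

Level 0: shard
Level 1: gate, peer, queue, relay
Level 2: agent, auth, bridge, broker, hub, proxy, router
Level 3: cache, edge, sink
Level 4: back, store
bridge first appears at level 2.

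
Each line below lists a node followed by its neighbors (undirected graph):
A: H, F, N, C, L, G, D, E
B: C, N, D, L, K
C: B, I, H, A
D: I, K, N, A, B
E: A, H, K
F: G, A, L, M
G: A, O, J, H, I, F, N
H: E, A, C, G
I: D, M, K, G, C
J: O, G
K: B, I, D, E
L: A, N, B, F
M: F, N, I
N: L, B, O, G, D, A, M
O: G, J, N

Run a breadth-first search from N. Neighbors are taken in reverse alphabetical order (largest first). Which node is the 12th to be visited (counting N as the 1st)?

H

Visit N; enqueue O, M, L, G, D, B, A → queue [O, M, L, G, D, B, A]
Visit O; enqueue J → queue [M, L, G, D, B, A, J]
Visit M; enqueue I, F → queue [L, G, D, B, A, J, I, F]
Visit L → queue [G, D, B, A, J, I, F]
Visit G; enqueue H → queue [D, B, A, J, I, F, H]
Visit D; enqueue K → queue [B, A, J, I, F, H, K]
Visit B; enqueue C → queue [A, J, I, F, H, K, C]
Visit A; enqueue E → queue [J, I, F, H, K, C, E]
Visit J → queue [I, F, H, K, C, E]
Visit I → queue [F, H, K, C, E]
Visit F → queue [H, K, C, E]
Visit H → queue [K, C, E]
Visit K → queue [C, E]
Visit C → queue [E]
Visit E → queue []

Visit order: N, O, M, L, G, D, B, A, J, I, F, H, K, C, E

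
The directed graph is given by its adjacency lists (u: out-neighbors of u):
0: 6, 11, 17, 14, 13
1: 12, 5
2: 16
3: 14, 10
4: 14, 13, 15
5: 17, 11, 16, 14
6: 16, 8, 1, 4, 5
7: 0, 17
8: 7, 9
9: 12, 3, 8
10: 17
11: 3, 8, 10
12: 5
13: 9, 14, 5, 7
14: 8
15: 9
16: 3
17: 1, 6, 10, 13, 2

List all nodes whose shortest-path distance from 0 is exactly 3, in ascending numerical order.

Level 0: 0
Level 1: 6, 11, 13, 14, 17
Level 2: 1, 2, 3, 4, 5, 7, 8, 9, 10, 16
Level 3: 12, 15

12, 15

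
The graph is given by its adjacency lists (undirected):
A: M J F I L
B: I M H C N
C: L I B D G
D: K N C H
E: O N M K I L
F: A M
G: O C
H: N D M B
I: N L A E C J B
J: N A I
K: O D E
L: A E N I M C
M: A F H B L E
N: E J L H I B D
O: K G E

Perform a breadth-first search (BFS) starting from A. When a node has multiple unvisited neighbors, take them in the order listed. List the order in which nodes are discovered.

A -> M -> J -> F -> I -> L -> H -> B -> E -> N -> C -> D -> O -> K -> G

Visit A; enqueue M, J, F, I, L → queue [M, J, F, I, L]
Visit M; enqueue H, B, E → queue [J, F, I, L, H, B, E]
Visit J; enqueue N → queue [F, I, L, H, B, E, N]
Visit F → queue [I, L, H, B, E, N]
Visit I; enqueue C → queue [L, H, B, E, N, C]
Visit L → queue [H, B, E, N, C]
Visit H; enqueue D → queue [B, E, N, C, D]
Visit B → queue [E, N, C, D]
Visit E; enqueue O, K → queue [N, C, D, O, K]
Visit N → queue [C, D, O, K]
Visit C; enqueue G → queue [D, O, K, G]
Visit D → queue [O, K, G]
Visit O → queue [K, G]
Visit K → queue [G]
Visit G → queue []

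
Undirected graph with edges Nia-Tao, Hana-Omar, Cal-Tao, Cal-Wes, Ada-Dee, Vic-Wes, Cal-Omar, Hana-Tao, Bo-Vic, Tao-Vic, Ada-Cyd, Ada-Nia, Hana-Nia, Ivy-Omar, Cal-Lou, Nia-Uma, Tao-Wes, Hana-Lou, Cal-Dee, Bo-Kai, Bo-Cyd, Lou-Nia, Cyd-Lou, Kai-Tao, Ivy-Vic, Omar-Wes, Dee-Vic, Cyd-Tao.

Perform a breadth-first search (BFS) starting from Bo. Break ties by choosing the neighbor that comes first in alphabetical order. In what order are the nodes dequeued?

Bo, Cyd, Kai, Vic, Ada, Lou, Tao, Dee, Ivy, Wes, Nia, Cal, Hana, Omar, Uma

Visit Bo; enqueue Cyd, Kai, Vic → queue [Cyd, Kai, Vic]
Visit Cyd; enqueue Ada, Lou, Tao → queue [Kai, Vic, Ada, Lou, Tao]
Visit Kai → queue [Vic, Ada, Lou, Tao]
Visit Vic; enqueue Dee, Ivy, Wes → queue [Ada, Lou, Tao, Dee, Ivy, Wes]
Visit Ada; enqueue Nia → queue [Lou, Tao, Dee, Ivy, Wes, Nia]
Visit Lou; enqueue Cal, Hana → queue [Tao, Dee, Ivy, Wes, Nia, Cal, Hana]
Visit Tao → queue [Dee, Ivy, Wes, Nia, Cal, Hana]
Visit Dee → queue [Ivy, Wes, Nia, Cal, Hana]
Visit Ivy; enqueue Omar → queue [Wes, Nia, Cal, Hana, Omar]
Visit Wes → queue [Nia, Cal, Hana, Omar]
Visit Nia; enqueue Uma → queue [Cal, Hana, Omar, Uma]
Visit Cal → queue [Hana, Omar, Uma]
Visit Hana → queue [Omar, Uma]
Visit Omar → queue [Uma]
Visit Uma → queue []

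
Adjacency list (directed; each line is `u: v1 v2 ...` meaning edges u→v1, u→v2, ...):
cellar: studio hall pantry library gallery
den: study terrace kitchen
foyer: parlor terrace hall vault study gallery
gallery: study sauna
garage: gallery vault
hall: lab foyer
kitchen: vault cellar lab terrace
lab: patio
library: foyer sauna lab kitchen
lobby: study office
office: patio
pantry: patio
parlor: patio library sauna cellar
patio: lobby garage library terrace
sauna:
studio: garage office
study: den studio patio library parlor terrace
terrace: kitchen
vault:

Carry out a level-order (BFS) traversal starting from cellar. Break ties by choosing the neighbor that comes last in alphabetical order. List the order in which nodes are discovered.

cellar, studio, pantry, library, hall, gallery, office, garage, patio, sauna, lab, kitchen, foyer, study, vault, terrace, lobby, parlor, den

Visit cellar; enqueue studio, pantry, library, hall, gallery → queue [studio, pantry, library, hall, gallery]
Visit studio; enqueue office, garage → queue [pantry, library, hall, gallery, office, garage]
Visit pantry; enqueue patio → queue [library, hall, gallery, office, garage, patio]
Visit library; enqueue sauna, lab, kitchen, foyer → queue [hall, gallery, office, garage, patio, sauna, lab, kitchen, foyer]
Visit hall → queue [gallery, office, garage, patio, sauna, lab, kitchen, foyer]
Visit gallery; enqueue study → queue [office, garage, patio, sauna, lab, kitchen, foyer, study]
Visit office → queue [garage, patio, sauna, lab, kitchen, foyer, study]
Visit garage; enqueue vault → queue [patio, sauna, lab, kitchen, foyer, study, vault]
Visit patio; enqueue terrace, lobby → queue [sauna, lab, kitchen, foyer, study, vault, terrace, lobby]
Visit sauna → queue [lab, kitchen, foyer, study, vault, terrace, lobby]
Visit lab → queue [kitchen, foyer, study, vault, terrace, lobby]
Visit kitchen → queue [foyer, study, vault, terrace, lobby]
Visit foyer; enqueue parlor → queue [study, vault, terrace, lobby, parlor]
Visit study; enqueue den → queue [vault, terrace, lobby, parlor, den]
Visit vault → queue [terrace, lobby, parlor, den]
Visit terrace → queue [lobby, parlor, den]
Visit lobby → queue [parlor, den]
Visit parlor → queue [den]
Visit den → queue []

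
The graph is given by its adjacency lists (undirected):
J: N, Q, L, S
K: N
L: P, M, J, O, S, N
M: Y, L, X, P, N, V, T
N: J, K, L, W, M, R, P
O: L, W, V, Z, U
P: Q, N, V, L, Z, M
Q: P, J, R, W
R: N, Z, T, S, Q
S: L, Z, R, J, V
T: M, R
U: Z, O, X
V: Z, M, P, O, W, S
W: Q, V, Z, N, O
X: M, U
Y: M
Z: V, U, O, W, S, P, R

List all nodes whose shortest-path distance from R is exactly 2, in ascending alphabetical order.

J, K, L, M, O, P, U, V, W

Level 0: R
Level 1: N, Q, S, T, Z
Level 2: J, K, L, M, O, P, U, V, W
Level 3: X, Y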